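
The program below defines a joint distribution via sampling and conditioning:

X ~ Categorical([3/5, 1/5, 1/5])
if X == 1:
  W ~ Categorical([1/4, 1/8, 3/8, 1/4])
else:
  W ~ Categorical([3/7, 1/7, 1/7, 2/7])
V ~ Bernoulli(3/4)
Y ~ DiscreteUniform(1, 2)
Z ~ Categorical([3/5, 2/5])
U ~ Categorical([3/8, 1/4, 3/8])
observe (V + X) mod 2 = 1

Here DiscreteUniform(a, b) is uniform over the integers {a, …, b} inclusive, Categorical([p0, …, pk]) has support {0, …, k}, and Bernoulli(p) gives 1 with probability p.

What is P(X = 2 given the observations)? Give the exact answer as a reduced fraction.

Enumerate traces; 144 have nonzero weight after conditioning:
  (X=0, W=0, V=1, Y=1, Z=0, U=0) weight 243/11200
  (X=0, W=0, V=1, Y=1, Z=0, U=1) weight 81/5600
  (X=0, W=0, V=1, Y=1, Z=0, U=2) weight 243/11200
  (X=0, W=0, V=1, Y=1, Z=1, U=0) weight 81/5600
  (X=0, W=0, V=1, Y=1, Z=1, U=1) weight 27/2800
  (X=0, W=0, V=1, Y=1, Z=1, U=2) weight 81/5600
  (X=0, W=0, V=1, Y=2, Z=0, U=0) weight 243/11200
  (X=0, W=0, V=1, Y=2, Z=0, U=1) weight 81/5600
  (X=1, W=0, V=0, Y=1, Z=0, U=0) weight 9/6400
  (X=2, W=0, V=1, Y=1, Z=0, U=0) weight 81/11200
  … 134 more
Group by X:
  weight(X=0) = 9/20
  weight(X=1) = 1/20
  weight(X=2) = 3/20
Total weight = 9/20 + 1/20 + 3/20 = 13/20
P(X=0 | obs) = 9/20 / 13/20 = 9/13
P(X=1 | obs) = 1/20 / 13/20 = 1/13
P(X=2 | obs) = 3/20 / 13/20 = 3/13

P(X = 2 | obs) = 3/13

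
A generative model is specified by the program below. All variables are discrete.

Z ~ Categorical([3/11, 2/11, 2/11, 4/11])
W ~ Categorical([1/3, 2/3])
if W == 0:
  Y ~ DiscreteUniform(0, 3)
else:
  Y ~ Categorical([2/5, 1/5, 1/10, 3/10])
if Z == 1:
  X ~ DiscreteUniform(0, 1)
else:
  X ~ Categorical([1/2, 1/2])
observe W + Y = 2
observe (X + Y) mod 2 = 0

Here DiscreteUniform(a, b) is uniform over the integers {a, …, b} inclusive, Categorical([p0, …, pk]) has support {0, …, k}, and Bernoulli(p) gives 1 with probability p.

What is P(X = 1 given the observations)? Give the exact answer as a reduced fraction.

P(X = 1 | obs) = 8/13

Enumerate traces; 8 have nonzero weight after conditioning:
  (Z=0, W=0, Y=2, X=0) weight 1/88
  (Z=0, W=1, Y=1, X=1) weight 1/55
  (Z=1, W=0, Y=2, X=0) weight 1/132
  (Z=1, W=1, Y=1, X=1) weight 2/165
  (Z=2, W=0, Y=2, X=0) weight 1/132
  (Z=2, W=1, Y=1, X=1) weight 2/165
  (Z=3, W=0, Y=2, X=0) weight 1/66
  (Z=3, W=1, Y=1, X=1) weight 4/165
Group by X:
  weight(X=0) = 1/24
  weight(X=1) = 1/15
Total weight = 1/24 + 1/15 = 13/120
P(X=0 | obs) = 1/24 / 13/120 = 5/13
P(X=1 | obs) = 1/15 / 13/120 = 8/13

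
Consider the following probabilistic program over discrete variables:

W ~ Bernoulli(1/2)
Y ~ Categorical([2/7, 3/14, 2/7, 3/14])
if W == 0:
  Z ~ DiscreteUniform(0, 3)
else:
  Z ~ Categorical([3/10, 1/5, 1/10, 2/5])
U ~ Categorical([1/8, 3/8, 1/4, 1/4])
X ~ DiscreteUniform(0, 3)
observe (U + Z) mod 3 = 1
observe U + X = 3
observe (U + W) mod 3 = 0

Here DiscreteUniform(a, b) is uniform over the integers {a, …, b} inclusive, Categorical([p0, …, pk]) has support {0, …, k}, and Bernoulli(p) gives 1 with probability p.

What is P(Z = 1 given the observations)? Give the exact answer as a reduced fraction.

Enumerate traces; 12 have nonzero weight after conditioning:
  (W=0, Y=0, Z=1, U=0, X=3) weight 1/896
  (W=0, Y=0, Z=1, U=3, X=0) weight 1/448
  (W=0, Y=1, Z=1, U=0, X=3) weight 3/3584
  (W=0, Y=1, Z=1, U=3, X=0) weight 3/1792
  (W=0, Y=2, Z=1, U=0, X=3) weight 1/896
  (W=0, Y=2, Z=1, U=3, X=0) weight 1/448
  (W=0, Y=3, Z=1, U=0, X=3) weight 3/3584
  (W=0, Y=3, Z=1, U=3, X=0) weight 3/1792
  (W=1, Y=0, Z=2, U=2, X=1) weight 1/1120
  … 3 more
Group by Z:
  weight(Z=1) = 3/256
  weight(Z=2) = 1/320
Total weight = 3/256 + 1/320 = 19/1280
P(Z=1 | obs) = 3/256 / 19/1280 = 15/19
P(Z=2 | obs) = 1/320 / 19/1280 = 4/19

P(Z = 1 | obs) = 15/19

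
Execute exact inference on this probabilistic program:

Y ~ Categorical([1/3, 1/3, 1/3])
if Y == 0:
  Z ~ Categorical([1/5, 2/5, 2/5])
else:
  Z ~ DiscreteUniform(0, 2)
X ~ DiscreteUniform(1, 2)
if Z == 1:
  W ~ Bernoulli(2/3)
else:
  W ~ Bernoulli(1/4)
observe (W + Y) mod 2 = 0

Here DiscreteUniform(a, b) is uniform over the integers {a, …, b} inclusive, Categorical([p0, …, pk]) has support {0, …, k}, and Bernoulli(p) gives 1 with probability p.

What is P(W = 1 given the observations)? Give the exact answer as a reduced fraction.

P(W = 1 | obs) = 14/57

Enumerate traces; 18 have nonzero weight after conditioning:
  (Y=0, Z=0, X=1, W=0) weight 1/40
  (Y=0, Z=0, X=2, W=0) weight 1/40
  (Y=0, Z=1, X=1, W=0) weight 1/45
  (Y=0, Z=1, X=2, W=0) weight 1/45
  (Y=0, Z=2, X=1, W=0) weight 1/20
  (Y=0, Z=2, X=2, W=0) weight 1/20
  (Y=1, Z=0, X=1, W=1) weight 1/72
  (Y=1, Z=0, X=2, W=1) weight 1/72
  … 10 more
Group by W:
  weight(W=0) = 43/108
  weight(W=1) = 7/54
Total weight = 43/108 + 7/54 = 19/36
P(W=0 | obs) = 43/108 / 19/36 = 43/57
P(W=1 | obs) = 7/54 / 19/36 = 14/57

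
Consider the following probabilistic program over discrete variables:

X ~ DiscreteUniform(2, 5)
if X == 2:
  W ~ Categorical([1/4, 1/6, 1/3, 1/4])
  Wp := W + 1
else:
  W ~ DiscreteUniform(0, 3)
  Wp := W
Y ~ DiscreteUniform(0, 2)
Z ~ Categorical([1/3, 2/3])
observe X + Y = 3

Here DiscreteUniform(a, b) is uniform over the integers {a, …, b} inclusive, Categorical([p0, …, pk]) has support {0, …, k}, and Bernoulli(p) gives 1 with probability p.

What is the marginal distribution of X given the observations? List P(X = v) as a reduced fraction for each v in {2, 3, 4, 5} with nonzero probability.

Enumerate traces; 16 have nonzero weight after conditioning:
  (X=2, W=0, Y=1, Z=0) weight 1/144
  (X=2, W=0, Y=1, Z=1) weight 1/72
  (X=2, W=1, Y=1, Z=0) weight 1/216
  (X=2, W=1, Y=1, Z=1) weight 1/108
  (X=2, W=2, Y=1, Z=0) weight 1/108
  (X=2, W=2, Y=1, Z=1) weight 1/54
  (X=2, W=3, Y=1, Z=0) weight 1/144
  (X=2, W=3, Y=1, Z=1) weight 1/72
  (X=3, W=0, Y=0, Z=0) weight 1/144
  … 7 more
Group by X:
  weight(X=2) = 1/12
  weight(X=3) = 1/12
Total weight = 1/12 + 1/12 = 1/6
P(X=2 | obs) = 1/12 / 1/6 = 1/2
P(X=3 | obs) = 1/12 / 1/6 = 1/2

P(X=2) = 1/2, P(X=3) = 1/2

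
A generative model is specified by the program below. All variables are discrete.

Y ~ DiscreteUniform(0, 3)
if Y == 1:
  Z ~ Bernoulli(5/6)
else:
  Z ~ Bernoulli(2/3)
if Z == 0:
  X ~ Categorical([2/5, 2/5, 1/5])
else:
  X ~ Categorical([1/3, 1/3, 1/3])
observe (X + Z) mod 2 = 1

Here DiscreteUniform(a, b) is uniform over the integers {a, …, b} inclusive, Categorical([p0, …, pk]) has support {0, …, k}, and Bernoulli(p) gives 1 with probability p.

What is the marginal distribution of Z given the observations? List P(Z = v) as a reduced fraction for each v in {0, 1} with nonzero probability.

P(Z=0) = 21/106, P(Z=1) = 85/106

Enumerate traces; 12 have nonzero weight after conditioning:
  (Y=0, Z=0, X=1) weight 1/30
  (Y=0, Z=1, X=0) weight 1/18
  (Y=0, Z=1, X=2) weight 1/18
  (Y=1, Z=0, X=1) weight 1/60
  (Y=1, Z=1, X=0) weight 5/72
  (Y=1, Z=1, X=2) weight 5/72
  (Y=2, Z=0, X=1) weight 1/30
  (Y=2, Z=1, X=0) weight 1/18
  … 4 more
Group by Z:
  weight(Z=0) = 7/60
  weight(Z=1) = 17/36
Total weight = 7/60 + 17/36 = 53/90
P(Z=0 | obs) = 7/60 / 53/90 = 21/106
P(Z=1 | obs) = 17/36 / 53/90 = 85/106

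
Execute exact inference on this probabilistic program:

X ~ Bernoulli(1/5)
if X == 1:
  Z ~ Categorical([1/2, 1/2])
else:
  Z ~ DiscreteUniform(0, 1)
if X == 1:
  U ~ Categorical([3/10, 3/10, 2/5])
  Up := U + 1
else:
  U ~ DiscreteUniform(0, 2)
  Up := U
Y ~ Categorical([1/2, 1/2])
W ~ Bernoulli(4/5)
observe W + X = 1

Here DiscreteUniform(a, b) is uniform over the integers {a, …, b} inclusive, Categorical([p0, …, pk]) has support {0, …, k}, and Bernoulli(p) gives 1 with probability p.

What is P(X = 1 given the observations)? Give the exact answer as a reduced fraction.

P(X = 1 | obs) = 1/17

Enumerate traces; 24 have nonzero weight after conditioning:
  (X=0, Z=0, U=0, Y=0, W=1) weight 4/75
  (X=0, Z=0, U=0, Y=1, W=1) weight 4/75
  (X=0, Z=0, U=1, Y=0, W=1) weight 4/75
  (X=0, Z=0, U=1, Y=1, W=1) weight 4/75
  (X=0, Z=0, U=2, Y=0, W=1) weight 4/75
  (X=0, Z=0, U=2, Y=1, W=1) weight 4/75
  (X=0, Z=1, U=0, Y=0, W=1) weight 4/75
  (X=0, Z=1, U=0, Y=1, W=1) weight 4/75
  (X=1, Z=0, U=0, Y=0, W=0) weight 3/1000
  … 15 more
Group by X:
  weight(X=0) = 16/25
  weight(X=1) = 1/25
Total weight = 16/25 + 1/25 = 17/25
P(X=0 | obs) = 16/25 / 17/25 = 16/17
P(X=1 | obs) = 1/25 / 17/25 = 1/17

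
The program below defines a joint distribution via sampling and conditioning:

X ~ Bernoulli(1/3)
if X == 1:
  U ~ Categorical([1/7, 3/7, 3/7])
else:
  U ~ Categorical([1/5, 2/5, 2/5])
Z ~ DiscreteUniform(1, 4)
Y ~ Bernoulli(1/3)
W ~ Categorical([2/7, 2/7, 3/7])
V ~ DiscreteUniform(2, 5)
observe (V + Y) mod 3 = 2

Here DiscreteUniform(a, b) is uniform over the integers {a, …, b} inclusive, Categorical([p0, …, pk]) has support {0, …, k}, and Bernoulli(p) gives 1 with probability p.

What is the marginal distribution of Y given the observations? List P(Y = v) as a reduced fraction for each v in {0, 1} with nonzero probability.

P(Y=0) = 4/5, P(Y=1) = 1/5

Enumerate traces; 216 have nonzero weight after conditioning:
  (X=0, U=0, Z=1, Y=0, W=0, V=2) weight 1/630
  (X=0, U=0, Z=1, Y=0, W=0, V=5) weight 1/630
  (X=0, U=0, Z=1, Y=0, W=1, V=2) weight 1/630
  (X=0, U=0, Z=1, Y=0, W=1, V=5) weight 1/630
  (X=0, U=0, Z=1, Y=0, W=2, V=2) weight 1/420
  (X=0, U=0, Z=1, Y=0, W=2, V=5) weight 1/420
  (X=0, U=0, Z=1, Y=1, W=0, V=4) weight 1/1260
  (X=0, U=0, Z=1, Y=1, W=1, V=4) weight 1/1260
  … 208 more
Group by Y:
  weight(Y=0) = 1/3
  weight(Y=1) = 1/12
Total weight = 1/3 + 1/12 = 5/12
P(Y=0 | obs) = 1/3 / 5/12 = 4/5
P(Y=1 | obs) = 1/12 / 5/12 = 1/5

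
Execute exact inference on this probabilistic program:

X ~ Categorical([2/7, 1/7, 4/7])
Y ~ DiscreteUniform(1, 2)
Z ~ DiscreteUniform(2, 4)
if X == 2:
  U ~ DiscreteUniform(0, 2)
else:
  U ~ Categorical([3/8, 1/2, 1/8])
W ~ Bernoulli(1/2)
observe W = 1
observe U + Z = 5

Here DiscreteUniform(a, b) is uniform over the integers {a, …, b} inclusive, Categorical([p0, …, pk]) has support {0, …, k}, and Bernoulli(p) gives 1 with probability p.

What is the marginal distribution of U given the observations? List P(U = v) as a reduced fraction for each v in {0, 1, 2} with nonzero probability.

P(U=1) = 68/109, P(U=2) = 41/109

Enumerate traces; 12 have nonzero weight after conditioning:
  (X=0, Y=1, Z=3, U=2, W=1) weight 1/336
  (X=0, Y=1, Z=4, U=1, W=1) weight 1/84
  (X=0, Y=2, Z=3, U=2, W=1) weight 1/336
  (X=0, Y=2, Z=4, U=1, W=1) weight 1/84
  (X=1, Y=1, Z=3, U=2, W=1) weight 1/672
  (X=1, Y=1, Z=4, U=1, W=1) weight 1/168
  (X=1, Y=2, Z=3, U=2, W=1) weight 1/672
  (X=1, Y=2, Z=4, U=1, W=1) weight 1/168
  … 4 more
Group by U:
  weight(U=1) = 17/252
  weight(U=2) = 41/1008
Total weight = 17/252 + 41/1008 = 109/1008
P(U=1 | obs) = 17/252 / 109/1008 = 68/109
P(U=2 | obs) = 41/1008 / 109/1008 = 41/109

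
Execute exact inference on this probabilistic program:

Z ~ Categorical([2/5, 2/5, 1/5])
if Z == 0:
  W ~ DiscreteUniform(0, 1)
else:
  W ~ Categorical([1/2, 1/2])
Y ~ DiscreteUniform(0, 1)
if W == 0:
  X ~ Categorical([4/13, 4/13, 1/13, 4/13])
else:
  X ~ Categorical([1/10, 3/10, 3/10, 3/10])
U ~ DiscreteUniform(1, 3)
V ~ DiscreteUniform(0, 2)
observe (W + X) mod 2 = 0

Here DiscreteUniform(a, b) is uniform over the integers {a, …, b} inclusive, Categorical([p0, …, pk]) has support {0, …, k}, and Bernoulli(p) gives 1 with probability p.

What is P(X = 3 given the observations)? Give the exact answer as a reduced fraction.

P(X = 3 | obs) = 39/128

Enumerate traces; 216 have nonzero weight after conditioning:
  (Z=0, W=0, Y=0, X=0, U=1, V=0) weight 2/585
  (Z=0, W=0, Y=0, X=0, U=1, V=1) weight 2/585
  (Z=0, W=0, Y=0, X=0, U=1, V=2) weight 2/585
  (Z=0, W=0, Y=0, X=0, U=2, V=0) weight 2/585
  (Z=0, W=0, Y=0, X=0, U=2, V=1) weight 2/585
  (Z=0, W=0, Y=0, X=0, U=2, V=2) weight 2/585
  (Z=0, W=0, Y=0, X=0, U=3, V=0) weight 2/585
  (Z=0, W=0, Y=0, X=0, U=3, V=1) weight 2/585
  (Z=0, W=0, Y=0, X=2, U=1, V=0) weight 1/1170
  (Z=0, W=1, Y=0, X=1, U=1, V=0) weight 1/300
  … 206 more
Group by X:
  weight(X=0) = 2/13
  weight(X=1) = 3/20
  weight(X=2) = 1/26
  weight(X=3) = 3/20
Total weight = 2/13 + 3/20 + 1/26 + 3/20 = 32/65
P(X=0 | obs) = 2/13 / 32/65 = 5/16
P(X=1 | obs) = 3/20 / 32/65 = 39/128
P(X=2 | obs) = 1/26 / 32/65 = 5/64
P(X=3 | obs) = 3/20 / 32/65 = 39/128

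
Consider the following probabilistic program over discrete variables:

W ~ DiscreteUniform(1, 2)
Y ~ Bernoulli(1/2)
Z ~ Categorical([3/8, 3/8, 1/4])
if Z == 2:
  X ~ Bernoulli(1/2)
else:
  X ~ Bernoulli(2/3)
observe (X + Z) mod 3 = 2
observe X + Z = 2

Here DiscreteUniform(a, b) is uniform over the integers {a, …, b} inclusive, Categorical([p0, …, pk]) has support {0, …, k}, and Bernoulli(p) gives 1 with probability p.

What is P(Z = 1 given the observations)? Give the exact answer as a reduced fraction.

P(Z = 1 | obs) = 2/3

Enumerate traces; 8 have nonzero weight after conditioning:
  (W=1, Y=0, Z=1, X=1) weight 1/16
  (W=1, Y=0, Z=2, X=0) weight 1/32
  (W=1, Y=1, Z=1, X=1) weight 1/16
  (W=1, Y=1, Z=2, X=0) weight 1/32
  (W=2, Y=0, Z=1, X=1) weight 1/16
  (W=2, Y=0, Z=2, X=0) weight 1/32
  (W=2, Y=1, Z=1, X=1) weight 1/16
  (W=2, Y=1, Z=2, X=0) weight 1/32
Group by Z:
  weight(Z=1) = 1/4
  weight(Z=2) = 1/8
Total weight = 1/4 + 1/8 = 3/8
P(Z=1 | obs) = 1/4 / 3/8 = 2/3
P(Z=2 | obs) = 1/8 / 3/8 = 1/3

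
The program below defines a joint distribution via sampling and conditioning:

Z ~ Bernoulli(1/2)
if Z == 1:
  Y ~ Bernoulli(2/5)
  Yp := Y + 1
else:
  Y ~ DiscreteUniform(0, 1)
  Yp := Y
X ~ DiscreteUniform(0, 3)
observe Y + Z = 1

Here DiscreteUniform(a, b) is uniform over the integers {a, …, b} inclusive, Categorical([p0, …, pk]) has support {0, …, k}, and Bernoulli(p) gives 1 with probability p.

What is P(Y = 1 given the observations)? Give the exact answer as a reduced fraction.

Enumerate traces; 8 have nonzero weight after conditioning:
  (Z=0, Y=1, X=0) weight 1/16
  (Z=0, Y=1, X=1) weight 1/16
  (Z=0, Y=1, X=2) weight 1/16
  (Z=0, Y=1, X=3) weight 1/16
  (Z=1, Y=0, X=0) weight 3/40
  (Z=1, Y=0, X=1) weight 3/40
  (Z=1, Y=0, X=2) weight 3/40
  (Z=1, Y=0, X=3) weight 3/40
Group by Y:
  weight(Y=0) = 3/10
  weight(Y=1) = 1/4
Total weight = 3/10 + 1/4 = 11/20
P(Y=0 | obs) = 3/10 / 11/20 = 6/11
P(Y=1 | obs) = 1/4 / 11/20 = 5/11

P(Y = 1 | obs) = 5/11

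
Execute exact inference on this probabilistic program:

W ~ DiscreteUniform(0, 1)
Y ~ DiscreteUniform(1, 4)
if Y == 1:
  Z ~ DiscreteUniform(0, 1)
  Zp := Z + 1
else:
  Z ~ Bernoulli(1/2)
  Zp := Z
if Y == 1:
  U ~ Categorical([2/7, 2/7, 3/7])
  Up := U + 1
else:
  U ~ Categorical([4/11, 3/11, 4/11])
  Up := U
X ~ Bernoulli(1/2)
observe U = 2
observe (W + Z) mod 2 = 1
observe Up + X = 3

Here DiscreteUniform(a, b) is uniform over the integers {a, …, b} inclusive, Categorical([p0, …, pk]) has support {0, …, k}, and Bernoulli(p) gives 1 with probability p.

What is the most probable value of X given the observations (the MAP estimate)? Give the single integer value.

Enumerate traces; 8 have nonzero weight after conditioning:
  (W=0, Y=1, Z=1, U=2, X=0) weight 3/224
  (W=0, Y=2, Z=1, U=2, X=1) weight 1/88
  (W=0, Y=3, Z=1, U=2, X=1) weight 1/88
  (W=0, Y=4, Z=1, U=2, X=1) weight 1/88
  (W=1, Y=1, Z=0, U=2, X=0) weight 3/224
  (W=1, Y=2, Z=0, U=2, X=1) weight 1/88
  (W=1, Y=3, Z=0, U=2, X=1) weight 1/88
  (W=1, Y=4, Z=0, U=2, X=1) weight 1/88
Group by X:
  weight(X=0) = 3/112
  weight(X=1) = 3/44
Total weight = 3/112 + 3/44 = 117/1232
P(X=0 | obs) = 3/112 / 117/1232 = 11/39
P(X=1 | obs) = 3/44 / 117/1232 = 28/39
argmax = 1

argmax_v P(X = v | obs) = 1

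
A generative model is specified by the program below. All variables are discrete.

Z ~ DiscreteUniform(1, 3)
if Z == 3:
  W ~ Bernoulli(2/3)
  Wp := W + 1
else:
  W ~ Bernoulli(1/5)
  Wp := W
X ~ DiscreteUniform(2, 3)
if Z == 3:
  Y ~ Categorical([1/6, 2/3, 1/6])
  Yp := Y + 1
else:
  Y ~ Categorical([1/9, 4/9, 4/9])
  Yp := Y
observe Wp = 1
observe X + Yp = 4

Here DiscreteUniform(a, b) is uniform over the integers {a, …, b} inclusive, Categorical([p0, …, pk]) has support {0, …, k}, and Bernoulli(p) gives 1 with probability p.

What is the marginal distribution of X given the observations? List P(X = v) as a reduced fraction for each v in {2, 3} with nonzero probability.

P(X=2) = 12/19, P(X=3) = 7/19

Enumerate traces; 6 have nonzero weight after conditioning:
  (Z=1, W=1, X=2, Y=2) weight 2/135
  (Z=1, W=1, X=3, Y=1) weight 2/135
  (Z=2, W=1, X=2, Y=2) weight 2/135
  (Z=2, W=1, X=3, Y=1) weight 2/135
  (Z=3, W=0, X=2, Y=1) weight 1/27
  (Z=3, W=0, X=3, Y=0) weight 1/108
Group by X:
  weight(X=2) = 1/15
  weight(X=3) = 7/180
Total weight = 1/15 + 7/180 = 19/180
P(X=2 | obs) = 1/15 / 19/180 = 12/19
P(X=3 | obs) = 7/180 / 19/180 = 7/19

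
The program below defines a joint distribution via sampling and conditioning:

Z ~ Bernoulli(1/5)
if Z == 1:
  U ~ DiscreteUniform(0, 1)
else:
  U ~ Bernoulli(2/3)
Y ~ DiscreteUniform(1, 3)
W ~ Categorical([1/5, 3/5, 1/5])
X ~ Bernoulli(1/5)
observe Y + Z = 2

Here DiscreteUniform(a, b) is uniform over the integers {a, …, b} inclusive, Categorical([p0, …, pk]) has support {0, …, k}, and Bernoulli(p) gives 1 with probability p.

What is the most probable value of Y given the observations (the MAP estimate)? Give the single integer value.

argmax_v P(Y = v | obs) = 2

Enumerate traces; 24 have nonzero weight after conditioning:
  (Z=0, U=0, Y=2, W=0, X=0) weight 16/1125
  (Z=0, U=0, Y=2, W=0, X=1) weight 4/1125
  (Z=0, U=0, Y=2, W=1, X=0) weight 16/375
  (Z=0, U=0, Y=2, W=1, X=1) weight 4/375
  (Z=0, U=0, Y=2, W=2, X=0) weight 16/1125
  (Z=0, U=0, Y=2, W=2, X=1) weight 4/1125
  (Z=0, U=1, Y=2, W=0, X=0) weight 32/1125
  (Z=0, U=1, Y=2, W=0, X=1) weight 8/1125
  (Z=1, U=0, Y=1, W=0, X=0) weight 2/375
  … 15 more
Group by Y:
  weight(Y=1) = 1/15
  weight(Y=2) = 4/15
Total weight = 1/15 + 4/15 = 1/3
P(Y=1 | obs) = 1/15 / 1/3 = 1/5
P(Y=2 | obs) = 4/15 / 1/3 = 4/5
argmax = 2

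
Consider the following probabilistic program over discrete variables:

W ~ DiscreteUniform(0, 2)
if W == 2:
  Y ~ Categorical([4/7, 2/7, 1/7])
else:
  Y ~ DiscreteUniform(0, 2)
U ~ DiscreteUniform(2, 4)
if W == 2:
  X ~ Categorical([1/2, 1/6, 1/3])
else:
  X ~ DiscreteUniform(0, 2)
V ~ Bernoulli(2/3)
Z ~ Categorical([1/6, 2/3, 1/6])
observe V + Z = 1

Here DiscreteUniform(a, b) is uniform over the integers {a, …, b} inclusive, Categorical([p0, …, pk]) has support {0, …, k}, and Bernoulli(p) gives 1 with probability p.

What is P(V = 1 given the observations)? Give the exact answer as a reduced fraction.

P(V = 1 | obs) = 1/3

Enumerate traces; 162 have nonzero weight after conditioning:
  (W=0, Y=0, U=2, X=0, V=0, Z=1) weight 2/729
  (W=0, Y=0, U=2, X=0, V=1, Z=0) weight 1/729
  (W=0, Y=0, U=2, X=1, V=0, Z=1) weight 2/729
  (W=0, Y=0, U=2, X=1, V=1, Z=0) weight 1/729
  (W=0, Y=0, U=2, X=2, V=0, Z=1) weight 2/729
  (W=0, Y=0, U=2, X=2, V=1, Z=0) weight 1/729
  (W=0, Y=0, U=3, X=0, V=0, Z=1) weight 2/729
  (W=0, Y=0, U=3, X=0, V=1, Z=0) weight 1/729
  … 154 more
Group by V:
  weight(V=0) = 2/9
  weight(V=1) = 1/9
Total weight = 2/9 + 1/9 = 1/3
P(V=0 | obs) = 2/9 / 1/3 = 2/3
P(V=1 | obs) = 1/9 / 1/3 = 1/3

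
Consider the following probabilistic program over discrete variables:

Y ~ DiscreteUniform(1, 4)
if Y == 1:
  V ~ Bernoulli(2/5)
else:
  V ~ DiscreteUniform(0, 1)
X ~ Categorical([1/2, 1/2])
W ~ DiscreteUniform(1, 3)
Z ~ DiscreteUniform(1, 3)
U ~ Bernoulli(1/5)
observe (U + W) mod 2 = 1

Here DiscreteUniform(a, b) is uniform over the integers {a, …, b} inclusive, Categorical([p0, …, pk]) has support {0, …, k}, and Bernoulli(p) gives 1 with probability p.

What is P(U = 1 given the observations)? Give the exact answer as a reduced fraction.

P(U = 1 | obs) = 1/9

Enumerate traces; 144 have nonzero weight after conditioning:
  (Y=1, V=0, X=0, W=1, Z=1, U=0) weight 1/150
  (Y=1, V=0, X=0, W=1, Z=2, U=0) weight 1/150
  (Y=1, V=0, X=0, W=1, Z=3, U=0) weight 1/150
  (Y=1, V=0, X=0, W=2, Z=1, U=1) weight 1/600
  (Y=1, V=0, X=0, W=2, Z=2, U=1) weight 1/600
  (Y=1, V=0, X=0, W=2, Z=3, U=1) weight 1/600
  (Y=1, V=0, X=0, W=3, Z=1, U=0) weight 1/150
  (Y=1, V=0, X=0, W=3, Z=2, U=0) weight 1/150
  … 136 more
Group by U:
  weight(U=0) = 8/15
  weight(U=1) = 1/15
Total weight = 8/15 + 1/15 = 3/5
P(U=0 | obs) = 8/15 / 3/5 = 8/9
P(U=1 | obs) = 1/15 / 3/5 = 1/9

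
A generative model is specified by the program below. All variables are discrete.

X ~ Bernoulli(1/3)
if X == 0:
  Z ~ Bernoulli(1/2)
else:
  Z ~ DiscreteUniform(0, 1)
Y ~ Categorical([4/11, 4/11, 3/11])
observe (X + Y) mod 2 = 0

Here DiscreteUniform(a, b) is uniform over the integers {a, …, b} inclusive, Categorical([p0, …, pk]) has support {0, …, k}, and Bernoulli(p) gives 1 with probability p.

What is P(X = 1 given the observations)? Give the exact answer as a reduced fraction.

Enumerate traces; 6 have nonzero weight after conditioning:
  (X=0, Z=0, Y=0) weight 4/33
  (X=0, Z=0, Y=2) weight 1/11
  (X=0, Z=1, Y=0) weight 4/33
  (X=0, Z=1, Y=2) weight 1/11
  (X=1, Z=0, Y=1) weight 2/33
  (X=1, Z=1, Y=1) weight 2/33
Group by X:
  weight(X=0) = 14/33
  weight(X=1) = 4/33
Total weight = 14/33 + 4/33 = 6/11
P(X=0 | obs) = 14/33 / 6/11 = 7/9
P(X=1 | obs) = 4/33 / 6/11 = 2/9

P(X = 1 | obs) = 2/9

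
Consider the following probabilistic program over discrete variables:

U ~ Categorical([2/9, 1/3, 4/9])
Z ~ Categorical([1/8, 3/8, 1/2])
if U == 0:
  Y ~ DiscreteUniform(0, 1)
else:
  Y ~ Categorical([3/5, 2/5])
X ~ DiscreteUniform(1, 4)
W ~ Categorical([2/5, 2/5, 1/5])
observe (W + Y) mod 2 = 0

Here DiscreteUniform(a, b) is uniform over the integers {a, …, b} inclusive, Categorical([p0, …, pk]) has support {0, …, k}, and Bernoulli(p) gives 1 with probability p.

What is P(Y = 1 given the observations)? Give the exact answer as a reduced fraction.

Enumerate traces; 108 have nonzero weight after conditioning:
  (U=0, Z=0, Y=0, X=1, W=0) weight 1/720
  (U=0, Z=0, Y=0, X=1, W=2) weight 1/1440
  (U=0, Z=0, Y=0, X=2, W=0) weight 1/720
  (U=0, Z=0, Y=0, X=2, W=2) weight 1/1440
  (U=0, Z=0, Y=0, X=3, W=0) weight 1/720
  (U=0, Z=0, Y=0, X=3, W=2) weight 1/1440
  (U=0, Z=0, Y=0, X=4, W=0) weight 1/720
  (U=0, Z=0, Y=0, X=4, W=2) weight 1/1440
  (U=0, Z=0, Y=1, X=1, W=1) weight 1/720
  … 99 more
Group by Y:
  weight(Y=0) = 26/75
  weight(Y=1) = 38/225
Total weight = 26/75 + 38/225 = 116/225
P(Y=0 | obs) = 26/75 / 116/225 = 39/58
P(Y=1 | obs) = 38/225 / 116/225 = 19/58

P(Y = 1 | obs) = 19/58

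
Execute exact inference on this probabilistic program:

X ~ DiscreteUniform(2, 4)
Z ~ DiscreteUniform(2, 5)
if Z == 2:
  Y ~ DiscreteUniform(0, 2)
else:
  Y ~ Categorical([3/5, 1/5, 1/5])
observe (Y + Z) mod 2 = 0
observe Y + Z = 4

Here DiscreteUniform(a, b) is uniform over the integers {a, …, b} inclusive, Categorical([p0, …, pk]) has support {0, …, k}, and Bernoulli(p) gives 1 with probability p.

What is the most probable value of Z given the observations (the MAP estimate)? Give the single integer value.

argmax_v P(Z = v | obs) = 4

Enumerate traces; 9 have nonzero weight after conditioning:
  (X=2, Z=2, Y=2) weight 1/36
  (X=2, Z=3, Y=1) weight 1/60
  (X=2, Z=4, Y=0) weight 1/20
  (X=3, Z=2, Y=2) weight 1/36
  (X=3, Z=3, Y=1) weight 1/60
  (X=3, Z=4, Y=0) weight 1/20
  (X=4, Z=2, Y=2) weight 1/36
  (X=4, Z=3, Y=1) weight 1/60
  … 1 more
Group by Z:
  weight(Z=2) = 1/12
  weight(Z=3) = 1/20
  weight(Z=4) = 3/20
Total weight = 1/12 + 1/20 + 3/20 = 17/60
P(Z=2 | obs) = 1/12 / 17/60 = 5/17
P(Z=3 | obs) = 1/20 / 17/60 = 3/17
P(Z=4 | obs) = 3/20 / 17/60 = 9/17
argmax = 4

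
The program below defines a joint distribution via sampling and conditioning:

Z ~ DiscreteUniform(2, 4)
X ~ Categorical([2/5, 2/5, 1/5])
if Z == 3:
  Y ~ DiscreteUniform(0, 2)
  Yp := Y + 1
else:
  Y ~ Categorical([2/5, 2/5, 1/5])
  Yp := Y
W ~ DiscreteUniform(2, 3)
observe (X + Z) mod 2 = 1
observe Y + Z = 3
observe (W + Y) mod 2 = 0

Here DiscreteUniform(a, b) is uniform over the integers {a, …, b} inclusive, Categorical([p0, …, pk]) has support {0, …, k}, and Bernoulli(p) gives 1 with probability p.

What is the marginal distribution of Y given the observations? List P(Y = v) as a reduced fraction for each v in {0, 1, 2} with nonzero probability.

P(Y=0) = 5/9, P(Y=1) = 4/9

Enumerate traces; 3 have nonzero weight after conditioning:
  (Z=2, X=1, Y=1, W=3) weight 2/75
  (Z=3, X=0, Y=0, W=2) weight 1/45
  (Z=3, X=2, Y=0, W=2) weight 1/90
Group by Y:
  weight(Y=0) = 1/30
  weight(Y=1) = 2/75
Total weight = 1/30 + 2/75 = 3/50
P(Y=0 | obs) = 1/30 / 3/50 = 5/9
P(Y=1 | obs) = 2/75 / 3/50 = 4/9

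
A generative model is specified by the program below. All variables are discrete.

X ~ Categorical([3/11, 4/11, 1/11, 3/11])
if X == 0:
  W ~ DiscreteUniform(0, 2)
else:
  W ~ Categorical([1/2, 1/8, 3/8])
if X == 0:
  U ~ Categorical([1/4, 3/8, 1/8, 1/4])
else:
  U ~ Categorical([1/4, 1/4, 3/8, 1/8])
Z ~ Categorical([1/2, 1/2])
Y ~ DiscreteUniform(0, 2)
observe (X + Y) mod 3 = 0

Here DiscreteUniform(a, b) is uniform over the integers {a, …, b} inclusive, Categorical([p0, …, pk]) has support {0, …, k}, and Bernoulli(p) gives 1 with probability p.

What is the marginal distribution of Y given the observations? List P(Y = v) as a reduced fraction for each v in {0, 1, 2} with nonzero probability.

P(Y=0) = 6/11, P(Y=1) = 1/11, P(Y=2) = 4/11

Enumerate traces; 96 have nonzero weight after conditioning:
  (X=0, W=0, U=0, Z=0, Y=0) weight 1/264
  (X=0, W=0, U=0, Z=1, Y=0) weight 1/264
  (X=0, W=0, U=1, Z=0, Y=0) weight 1/176
  (X=0, W=0, U=1, Z=1, Y=0) weight 1/176
  (X=0, W=0, U=2, Z=0, Y=0) weight 1/528
  (X=0, W=0, U=2, Z=1, Y=0) weight 1/528
  (X=0, W=0, U=3, Z=0, Y=0) weight 1/264
  (X=0, W=0, U=3, Z=1, Y=0) weight 1/264
  (X=1, W=0, U=0, Z=0, Y=2) weight 1/132
  (X=2, W=0, U=0, Z=0, Y=1) weight 1/528
  … 86 more
Group by Y:
  weight(Y=0) = 2/11
  weight(Y=1) = 1/33
  weight(Y=2) = 4/33
Total weight = 2/11 + 1/33 + 4/33 = 1/3
P(Y=0 | obs) = 2/11 / 1/3 = 6/11
P(Y=1 | obs) = 1/33 / 1/3 = 1/11
P(Y=2 | obs) = 4/33 / 1/3 = 4/11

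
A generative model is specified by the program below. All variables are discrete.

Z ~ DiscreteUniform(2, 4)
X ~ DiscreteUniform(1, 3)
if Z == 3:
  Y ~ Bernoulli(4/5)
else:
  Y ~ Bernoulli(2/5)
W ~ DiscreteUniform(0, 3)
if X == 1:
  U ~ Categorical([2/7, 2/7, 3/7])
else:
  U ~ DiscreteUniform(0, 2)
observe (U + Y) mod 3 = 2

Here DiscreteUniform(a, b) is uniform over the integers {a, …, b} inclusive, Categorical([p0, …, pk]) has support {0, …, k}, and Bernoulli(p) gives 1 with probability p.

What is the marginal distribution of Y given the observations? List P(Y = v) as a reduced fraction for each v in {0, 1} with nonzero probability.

P(Y=0) = 161/321, P(Y=1) = 160/321

Enumerate traces; 72 have nonzero weight after conditioning:
  (Z=2, X=1, Y=0, W=0, U=2) weight 1/140
  (Z=2, X=1, Y=0, W=1, U=2) weight 1/140
  (Z=2, X=1, Y=0, W=2, U=2) weight 1/140
  (Z=2, X=1, Y=0, W=3, U=2) weight 1/140
  (Z=2, X=1, Y=1, W=0, U=1) weight 1/315
  (Z=2, X=1, Y=1, W=1, U=1) weight 1/315
  (Z=2, X=1, Y=1, W=2, U=1) weight 1/315
  (Z=2, X=1, Y=1, W=3, U=1) weight 1/315
  … 64 more
Group by Y:
  weight(Y=0) = 23/135
  weight(Y=1) = 32/189
Total weight = 23/135 + 32/189 = 107/315
P(Y=0 | obs) = 23/135 / 107/315 = 161/321
P(Y=1 | obs) = 32/189 / 107/315 = 160/321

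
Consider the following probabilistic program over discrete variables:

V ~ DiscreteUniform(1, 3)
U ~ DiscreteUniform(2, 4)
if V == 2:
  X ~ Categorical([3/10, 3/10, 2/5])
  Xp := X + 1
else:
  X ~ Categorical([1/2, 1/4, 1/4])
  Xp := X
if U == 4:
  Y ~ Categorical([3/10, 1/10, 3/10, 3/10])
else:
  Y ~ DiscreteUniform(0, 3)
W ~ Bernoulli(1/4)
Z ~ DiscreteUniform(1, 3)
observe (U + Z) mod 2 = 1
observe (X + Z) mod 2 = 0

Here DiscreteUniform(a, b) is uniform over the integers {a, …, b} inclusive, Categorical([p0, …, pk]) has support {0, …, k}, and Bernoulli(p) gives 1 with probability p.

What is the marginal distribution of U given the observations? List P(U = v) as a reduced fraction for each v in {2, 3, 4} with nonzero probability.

P(U=2) = 8/27, P(U=3) = 11/27, P(U=4) = 8/27

Enumerate traces; 144 have nonzero weight after conditioning:
  (V=1, U=2, X=1, Y=0, W=0, Z=1) weight 1/576
  (V=1, U=2, X=1, Y=0, W=0, Z=3) weight 1/576
  (V=1, U=2, X=1, Y=0, W=1, Z=1) weight 1/1728
  (V=1, U=2, X=1, Y=0, W=1, Z=3) weight 1/1728
  (V=1, U=2, X=1, Y=1, W=0, Z=1) weight 1/576
  (V=1, U=2, X=1, Y=1, W=0, Z=3) weight 1/576
  (V=1, U=2, X=1, Y=1, W=1, Z=1) weight 1/1728
  (V=1, U=2, X=1, Y=1, W=1, Z=3) weight 1/1728
  (V=1, U=3, X=0, Y=0, W=0, Z=2) weight 1/288
  (V=1, U=4, X=1, Y=0, W=0, Z=1) weight 1/480
  … 134 more
Group by U:
  weight(U=2) = 8/135
  weight(U=3) = 11/135
  weight(U=4) = 8/135
Total weight = 8/135 + 11/135 + 8/135 = 1/5
P(U=2 | obs) = 8/135 / 1/5 = 8/27
P(U=3 | obs) = 11/135 / 1/5 = 11/27
P(U=4 | obs) = 8/135 / 1/5 = 8/27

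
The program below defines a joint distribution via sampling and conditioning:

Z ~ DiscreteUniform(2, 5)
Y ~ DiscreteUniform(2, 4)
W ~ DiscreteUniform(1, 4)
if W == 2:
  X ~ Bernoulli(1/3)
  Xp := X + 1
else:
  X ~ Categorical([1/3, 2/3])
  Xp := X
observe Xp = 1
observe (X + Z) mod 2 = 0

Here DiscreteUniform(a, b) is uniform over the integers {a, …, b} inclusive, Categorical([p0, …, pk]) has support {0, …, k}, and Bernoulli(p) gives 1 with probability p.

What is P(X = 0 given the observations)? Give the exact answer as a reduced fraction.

Enumerate traces; 24 have nonzero weight after conditioning:
  (Z=2, Y=2, W=2, X=0) weight 1/72
  (Z=2, Y=3, W=2, X=0) weight 1/72
  (Z=2, Y=4, W=2, X=0) weight 1/72
  (Z=3, Y=2, W=1, X=1) weight 1/72
  (Z=3, Y=2, W=3, X=1) weight 1/72
  (Z=3, Y=2, W=4, X=1) weight 1/72
  (Z=3, Y=3, W=1, X=1) weight 1/72
  (Z=3, Y=3, W=3, X=1) weight 1/72
  … 16 more
Group by X:
  weight(X=0) = 1/12
  weight(X=1) = 1/4
Total weight = 1/12 + 1/4 = 1/3
P(X=0 | obs) = 1/12 / 1/3 = 1/4
P(X=1 | obs) = 1/4 / 1/3 = 3/4

P(X = 0 | obs) = 1/4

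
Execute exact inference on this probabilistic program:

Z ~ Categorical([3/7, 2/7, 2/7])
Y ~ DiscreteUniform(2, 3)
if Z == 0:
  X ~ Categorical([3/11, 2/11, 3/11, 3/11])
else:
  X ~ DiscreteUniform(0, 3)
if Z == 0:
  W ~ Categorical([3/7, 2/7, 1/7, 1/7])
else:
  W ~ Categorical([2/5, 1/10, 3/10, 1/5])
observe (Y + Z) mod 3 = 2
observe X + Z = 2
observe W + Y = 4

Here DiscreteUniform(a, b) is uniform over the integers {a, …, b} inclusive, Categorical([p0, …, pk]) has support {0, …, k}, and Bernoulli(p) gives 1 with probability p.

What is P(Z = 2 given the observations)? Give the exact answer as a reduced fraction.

Enumerate traces; 2 have nonzero weight after conditioning:
  (Z=0, Y=2, X=2, W=2) weight 9/1078
  (Z=2, Y=3, X=0, W=1) weight 1/280
Group by Z:
  weight(Z=0) = 9/1078
  weight(Z=2) = 1/280
Total weight = 9/1078 + 1/280 = 257/21560
P(Z=0 | obs) = 9/1078 / 257/21560 = 180/257
P(Z=2 | obs) = 1/280 / 257/21560 = 77/257

P(Z = 2 | obs) = 77/257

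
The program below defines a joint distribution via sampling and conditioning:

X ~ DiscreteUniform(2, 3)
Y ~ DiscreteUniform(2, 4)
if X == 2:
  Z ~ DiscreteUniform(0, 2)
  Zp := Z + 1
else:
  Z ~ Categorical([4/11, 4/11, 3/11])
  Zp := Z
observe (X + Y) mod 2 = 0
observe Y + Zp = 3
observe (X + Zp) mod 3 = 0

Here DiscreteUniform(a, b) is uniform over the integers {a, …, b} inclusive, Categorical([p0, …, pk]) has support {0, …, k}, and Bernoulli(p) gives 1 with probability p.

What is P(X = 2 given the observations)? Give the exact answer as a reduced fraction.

P(X = 2 | obs) = 11/23

Enumerate traces; 2 have nonzero weight after conditioning:
  (X=2, Y=2, Z=0) weight 1/18
  (X=3, Y=3, Z=0) weight 2/33
Group by X:
  weight(X=2) = 1/18
  weight(X=3) = 2/33
Total weight = 1/18 + 2/33 = 23/198
P(X=2 | obs) = 1/18 / 23/198 = 11/23
P(X=3 | obs) = 2/33 / 23/198 = 12/23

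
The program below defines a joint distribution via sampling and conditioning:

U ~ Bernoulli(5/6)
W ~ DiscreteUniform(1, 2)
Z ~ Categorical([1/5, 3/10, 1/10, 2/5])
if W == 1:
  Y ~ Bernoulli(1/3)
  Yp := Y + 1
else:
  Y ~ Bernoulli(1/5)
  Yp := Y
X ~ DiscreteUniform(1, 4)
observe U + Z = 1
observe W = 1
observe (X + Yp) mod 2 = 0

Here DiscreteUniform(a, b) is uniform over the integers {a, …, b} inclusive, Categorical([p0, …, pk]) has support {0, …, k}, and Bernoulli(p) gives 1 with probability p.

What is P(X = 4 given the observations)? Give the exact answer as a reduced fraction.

Enumerate traces; 8 have nonzero weight after conditioning:
  (U=0, W=1, Z=1, Y=0, X=1) weight 1/240
  (U=0, W=1, Z=1, Y=0, X=3) weight 1/240
  (U=0, W=1, Z=1, Y=1, X=2) weight 1/480
  (U=0, W=1, Z=1, Y=1, X=4) weight 1/480
  (U=1, W=1, Z=0, Y=0, X=1) weight 1/72
  (U=1, W=1, Z=0, Y=0, X=3) weight 1/72
  (U=1, W=1, Z=0, Y=1, X=2) weight 1/144
  (U=1, W=1, Z=0, Y=1, X=4) weight 1/144
Group by X:
  weight(X=1) = 13/720
  weight(X=2) = 13/1440
  weight(X=3) = 13/720
  weight(X=4) = 13/1440
Total weight = 13/720 + 13/1440 + 13/720 + 13/1440 = 13/240
P(X=1 | obs) = 13/720 / 13/240 = 1/3
P(X=2 | obs) = 13/1440 / 13/240 = 1/6
P(X=3 | obs) = 13/720 / 13/240 = 1/3
P(X=4 | obs) = 13/1440 / 13/240 = 1/6

P(X = 4 | obs) = 1/6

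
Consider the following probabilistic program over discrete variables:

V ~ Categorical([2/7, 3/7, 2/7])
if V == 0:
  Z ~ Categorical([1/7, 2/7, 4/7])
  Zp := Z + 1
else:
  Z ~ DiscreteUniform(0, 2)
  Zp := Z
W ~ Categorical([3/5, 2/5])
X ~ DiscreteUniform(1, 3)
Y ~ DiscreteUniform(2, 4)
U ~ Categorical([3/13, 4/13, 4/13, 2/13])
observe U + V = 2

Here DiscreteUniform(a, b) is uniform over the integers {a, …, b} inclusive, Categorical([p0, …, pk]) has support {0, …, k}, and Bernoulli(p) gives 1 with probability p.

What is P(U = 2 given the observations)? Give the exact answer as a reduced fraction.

P(U = 2 | obs) = 4/13

Enumerate traces; 162 have nonzero weight after conditioning:
  (V=0, Z=0, W=0, X=1, Y=2, U=2) weight 8/9555
  (V=0, Z=0, W=0, X=1, Y=3, U=2) weight 8/9555
  (V=0, Z=0, W=0, X=1, Y=4, U=2) weight 8/9555
  (V=0, Z=0, W=0, X=2, Y=2, U=2) weight 8/9555
  (V=0, Z=0, W=0, X=2, Y=3, U=2) weight 8/9555
  (V=0, Z=0, W=0, X=2, Y=4, U=2) weight 8/9555
  (V=0, Z=0, W=0, X=3, Y=2, U=2) weight 8/9555
  (V=0, Z=0, W=0, X=3, Y=3, U=2) weight 8/9555
  (V=1, Z=0, W=0, X=1, Y=2, U=1) weight 4/1365
  (V=2, Z=0, W=0, X=1, Y=2, U=0) weight 2/1365
  … 152 more
Group by U:
  weight(U=0) = 6/91
  weight(U=1) = 12/91
  weight(U=2) = 8/91
Total weight = 6/91 + 12/91 + 8/91 = 2/7
P(U=0 | obs) = 6/91 / 2/7 = 3/13
P(U=1 | obs) = 12/91 / 2/7 = 6/13
P(U=2 | obs) = 8/91 / 2/7 = 4/13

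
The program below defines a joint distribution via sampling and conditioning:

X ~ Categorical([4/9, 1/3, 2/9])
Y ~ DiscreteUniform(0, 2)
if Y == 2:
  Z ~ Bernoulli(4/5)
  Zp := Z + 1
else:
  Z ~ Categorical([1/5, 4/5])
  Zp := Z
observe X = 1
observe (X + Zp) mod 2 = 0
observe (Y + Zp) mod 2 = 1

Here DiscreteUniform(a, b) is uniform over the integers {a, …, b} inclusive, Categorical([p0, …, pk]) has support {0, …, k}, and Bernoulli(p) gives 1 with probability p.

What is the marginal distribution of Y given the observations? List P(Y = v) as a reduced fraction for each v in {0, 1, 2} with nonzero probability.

P(Y=0) = 4/5, P(Y=2) = 1/5

Enumerate traces; 2 have nonzero weight after conditioning:
  (X=1, Y=0, Z=1) weight 4/45
  (X=1, Y=2, Z=0) weight 1/45
Group by Y:
  weight(Y=0) = 4/45
  weight(Y=2) = 1/45
Total weight = 4/45 + 1/45 = 1/9
P(Y=0 | obs) = 4/45 / 1/9 = 4/5
P(Y=2 | obs) = 1/45 / 1/9 = 1/5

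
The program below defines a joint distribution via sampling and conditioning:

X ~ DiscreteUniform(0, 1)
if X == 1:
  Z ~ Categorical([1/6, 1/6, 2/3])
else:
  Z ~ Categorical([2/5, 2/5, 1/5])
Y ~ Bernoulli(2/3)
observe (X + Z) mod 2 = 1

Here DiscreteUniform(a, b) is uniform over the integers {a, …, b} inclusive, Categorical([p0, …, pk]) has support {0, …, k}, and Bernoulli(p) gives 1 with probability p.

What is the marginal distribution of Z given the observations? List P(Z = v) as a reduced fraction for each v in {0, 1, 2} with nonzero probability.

Enumerate traces; 6 have nonzero weight after conditioning:
  (X=0, Z=1, Y=0) weight 1/15
  (X=0, Z=1, Y=1) weight 2/15
  (X=1, Z=0, Y=0) weight 1/36
  (X=1, Z=0, Y=1) weight 1/18
  (X=1, Z=2, Y=0) weight 1/9
  (X=1, Z=2, Y=1) weight 2/9
Group by Z:
  weight(Z=0) = 1/12
  weight(Z=1) = 1/5
  weight(Z=2) = 1/3
Total weight = 1/12 + 1/5 + 1/3 = 37/60
P(Z=0 | obs) = 1/12 / 37/60 = 5/37
P(Z=1 | obs) = 1/5 / 37/60 = 12/37
P(Z=2 | obs) = 1/3 / 37/60 = 20/37

P(Z=0) = 5/37, P(Z=1) = 12/37, P(Z=2) = 20/37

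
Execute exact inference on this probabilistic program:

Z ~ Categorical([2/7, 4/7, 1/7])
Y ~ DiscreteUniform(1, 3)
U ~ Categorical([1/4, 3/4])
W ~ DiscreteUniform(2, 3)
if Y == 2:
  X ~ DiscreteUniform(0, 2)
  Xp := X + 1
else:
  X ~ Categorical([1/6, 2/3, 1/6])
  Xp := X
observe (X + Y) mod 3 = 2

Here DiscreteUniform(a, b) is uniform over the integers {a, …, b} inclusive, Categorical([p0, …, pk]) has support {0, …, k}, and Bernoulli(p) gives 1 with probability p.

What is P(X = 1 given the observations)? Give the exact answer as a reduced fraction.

Enumerate traces; 36 have nonzero weight after conditioning:
  (Z=0, Y=1, U=0, W=2, X=1) weight 1/126
  (Z=0, Y=1, U=0, W=3, X=1) weight 1/126
  (Z=0, Y=1, U=1, W=2, X=1) weight 1/42
  (Z=0, Y=1, U=1, W=3, X=1) weight 1/42
  (Z=0, Y=2, U=0, W=2, X=0) weight 1/252
  (Z=0, Y=2, U=0, W=3, X=0) weight 1/252
  (Z=0, Y=2, U=1, W=2, X=0) weight 1/84
  (Z=0, Y=2, U=1, W=3, X=0) weight 1/84
  (Z=0, Y=3, U=0, W=2, X=2) weight 1/504
  … 27 more
Group by X:
  weight(X=0) = 1/9
  weight(X=1) = 2/9
  weight(X=2) = 1/18
Total weight = 1/9 + 2/9 + 1/18 = 7/18
P(X=0 | obs) = 1/9 / 7/18 = 2/7
P(X=1 | obs) = 2/9 / 7/18 = 4/7
P(X=2 | obs) = 1/18 / 7/18 = 1/7

P(X = 1 | obs) = 4/7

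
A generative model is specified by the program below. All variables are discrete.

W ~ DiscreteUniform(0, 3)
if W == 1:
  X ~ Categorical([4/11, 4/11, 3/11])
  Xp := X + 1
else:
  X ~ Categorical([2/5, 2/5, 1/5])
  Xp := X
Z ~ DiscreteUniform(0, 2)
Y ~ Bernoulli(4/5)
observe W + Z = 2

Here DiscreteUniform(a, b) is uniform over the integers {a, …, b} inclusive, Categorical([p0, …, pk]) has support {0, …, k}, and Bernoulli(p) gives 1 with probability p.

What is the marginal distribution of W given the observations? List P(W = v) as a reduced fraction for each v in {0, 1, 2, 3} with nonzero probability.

P(W=0) = 1/3, P(W=1) = 1/3, P(W=2) = 1/3

Enumerate traces; 18 have nonzero weight after conditioning:
  (W=0, X=0, Z=2, Y=0) weight 1/150
  (W=0, X=0, Z=2, Y=1) weight 2/75
  (W=0, X=1, Z=2, Y=0) weight 1/150
  (W=0, X=1, Z=2, Y=1) weight 2/75
  (W=0, X=2, Z=2, Y=0) weight 1/300
  (W=0, X=2, Z=2, Y=1) weight 1/75
  (W=1, X=0, Z=1, Y=0) weight 1/165
  (W=1, X=0, Z=1, Y=1) weight 4/165
  (W=2, X=0, Z=0, Y=0) weight 1/150
  … 9 more
Group by W:
  weight(W=0) = 1/12
  weight(W=1) = 1/12
  weight(W=2) = 1/12
Total weight = 1/12 + 1/12 + 1/12 = 1/4
P(W=0 | obs) = 1/12 / 1/4 = 1/3
P(W=1 | obs) = 1/12 / 1/4 = 1/3
P(W=2 | obs) = 1/12 / 1/4 = 1/3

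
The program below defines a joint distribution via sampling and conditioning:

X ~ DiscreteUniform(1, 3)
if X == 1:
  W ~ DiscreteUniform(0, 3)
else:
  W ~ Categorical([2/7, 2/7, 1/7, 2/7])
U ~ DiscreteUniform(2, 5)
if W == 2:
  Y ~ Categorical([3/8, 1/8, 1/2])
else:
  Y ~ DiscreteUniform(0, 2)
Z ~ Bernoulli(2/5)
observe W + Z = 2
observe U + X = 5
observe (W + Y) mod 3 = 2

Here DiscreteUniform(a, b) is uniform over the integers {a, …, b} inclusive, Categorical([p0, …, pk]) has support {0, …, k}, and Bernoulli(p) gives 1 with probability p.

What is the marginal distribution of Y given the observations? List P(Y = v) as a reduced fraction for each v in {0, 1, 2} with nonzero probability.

P(Y=0) = 405/773, P(Y=1) = 368/773

Enumerate traces; 6 have nonzero weight after conditioning:
  (X=1, W=1, U=4, Y=1, Z=1) weight 1/360
  (X=1, W=2, U=4, Y=0, Z=0) weight 3/640
  (X=2, W=1, U=3, Y=1, Z=1) weight 1/315
  (X=2, W=2, U=3, Y=0, Z=0) weight 3/1120
  (X=3, W=1, U=2, Y=1, Z=1) weight 1/315
  (X=3, W=2, U=2, Y=0, Z=0) weight 3/1120
Group by Y:
  weight(Y=0) = 9/896
  weight(Y=1) = 23/2520
Total weight = 9/896 + 23/2520 = 773/40320
P(Y=0 | obs) = 9/896 / 773/40320 = 405/773
P(Y=1 | obs) = 23/2520 / 773/40320 = 368/773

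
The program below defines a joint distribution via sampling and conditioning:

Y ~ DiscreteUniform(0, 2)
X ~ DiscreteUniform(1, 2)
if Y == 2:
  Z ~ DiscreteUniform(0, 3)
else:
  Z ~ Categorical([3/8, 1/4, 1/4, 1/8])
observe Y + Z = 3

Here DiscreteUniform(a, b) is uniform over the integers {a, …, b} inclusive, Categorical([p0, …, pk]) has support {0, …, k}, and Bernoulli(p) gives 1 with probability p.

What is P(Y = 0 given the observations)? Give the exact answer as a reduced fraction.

Enumerate traces; 6 have nonzero weight after conditioning:
  (Y=0, X=1, Z=3) weight 1/48
  (Y=0, X=2, Z=3) weight 1/48
  (Y=1, X=1, Z=2) weight 1/24
  (Y=1, X=2, Z=2) weight 1/24
  (Y=2, X=1, Z=1) weight 1/24
  (Y=2, X=2, Z=1) weight 1/24
Group by Y:
  weight(Y=0) = 1/24
  weight(Y=1) = 1/12
  weight(Y=2) = 1/12
Total weight = 1/24 + 1/12 + 1/12 = 5/24
P(Y=0 | obs) = 1/24 / 5/24 = 1/5
P(Y=1 | obs) = 1/12 / 5/24 = 2/5
P(Y=2 | obs) = 1/12 / 5/24 = 2/5

P(Y = 0 | obs) = 1/5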